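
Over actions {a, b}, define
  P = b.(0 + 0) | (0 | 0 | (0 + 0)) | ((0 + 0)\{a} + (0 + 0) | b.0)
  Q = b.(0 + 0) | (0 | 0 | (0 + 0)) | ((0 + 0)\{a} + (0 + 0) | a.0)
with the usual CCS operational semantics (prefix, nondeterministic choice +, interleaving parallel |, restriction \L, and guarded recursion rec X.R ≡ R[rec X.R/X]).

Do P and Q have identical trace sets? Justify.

NO — witness ⟨bb⟩

P's transition system — 4 states:
  m0 = b.(0 + 0) | (0 | 0 | (0 + 0)) | ((0 + 0)\{a} + (0 + 0) | b.0) ⊢ -b-> m1, -b-> m2
  m1 = (0 + 0) | (0 | 0 | (0 + 0)) | ((0 + 0)\{a} + (0 + 0) | b.0) ⊢ -b-> m3
  m2 = b.(0 + 0) | (0 | 0 | (0 + 0)) | ((0 + 0) | 0) ⊢ -b-> m3
  m3 = (0 + 0) | (0 | 0 | (0 + 0)) | ((0 + 0) | 0) ⊢ ∅
Q's transition system — 4 states:
  n0 = b.(0 + 0) | (0 | 0 | (0 + 0)) | ((0 + 0)\{a} + (0 + 0) | a.0) ⊢ -a-> n1, -b-> n2
  n1 = b.(0 + 0) | (0 | 0 | (0 + 0)) | ((0 + 0) | 0) ⊢ -b-> n3
  n2 = (0 + 0) | (0 | 0 | (0 + 0)) | ((0 + 0)\{a} + (0 + 0) | a.0) ⊢ -a-> n3
  n3 = (0 + 0) | (0 | 0 | (0 + 0)) | ((0 + 0) | 0) ⊢ ∅
Run σ = ⟨bb⟩ on P: start {m0}
  after b @ step 1: {m1, m2}
  after b @ step 2: {m3}
  — P admits the full trace.
Run σ = ⟨bb⟩ on Q: start {n0}
  after b @ step 1: {n2}
  after b @ step 2: no successor for Q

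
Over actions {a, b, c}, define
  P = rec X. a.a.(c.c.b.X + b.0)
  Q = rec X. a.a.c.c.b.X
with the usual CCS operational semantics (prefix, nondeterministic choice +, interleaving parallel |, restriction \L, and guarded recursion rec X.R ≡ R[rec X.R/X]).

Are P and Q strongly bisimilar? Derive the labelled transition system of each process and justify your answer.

LTS(P): 6 reachable states
  m0 = rec X. a.a.(c.c.b.X + b.0) → —a→ m1
  m1 = a.(c.c.b.(rec X. a.a.(c.c.b.X + b.0)) + b.0) → —a→ m2
  m2 = c.c.b.(rec X. a.a.(c.c.b.X + b.0)) + b.0 → —b→ m3, —c→ m4
  m3 = 0 → deadlocked
  m4 = c.b.(rec X. a.a.(c.c.b.X + b.0)) → —c→ m5
  m5 = b.(rec X. a.a.(c.c.b.X + b.0)) → —b→ m0
LTS(Q): 5 reachable states
  n0 = rec X. a.a.c.c.b.X → —a→ n1
  n1 = a.c.c.b.(rec X. a.a.c.c.b.X) → —a→ n2
  n2 = c.c.b.(rec X. a.a.c.c.b.X) → —c→ n3
  n3 = c.b.(rec X. a.a.c.c.b.X) → —c→ n4
  n4 = b.(rec X. a.a.c.c.b.X) → —b→ n0
Coarsest stable partition (strong bisimilarity classes):
  B0 = {m0}
  B1 = {m1}
  B2 = {m2}
  B3 = {m4}
  B4 = {m5}
  B5 = {m3}
  B6 = {n0}
  B7 = {n1}
  B8 = {n2}
  B9 = {n3}
  B10 = {n4}
m0 ∈ B0, n0 ∈ B6 → different blocks

P ≁ Q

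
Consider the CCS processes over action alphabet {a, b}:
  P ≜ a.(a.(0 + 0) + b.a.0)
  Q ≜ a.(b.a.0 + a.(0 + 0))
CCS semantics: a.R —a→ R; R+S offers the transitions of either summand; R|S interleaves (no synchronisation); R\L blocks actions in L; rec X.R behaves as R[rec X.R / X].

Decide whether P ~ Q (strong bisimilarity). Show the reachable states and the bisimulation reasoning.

P ~ Q

LTS(P): 5 reachable states
  u0 = a.(a.(0 + 0) + b.a.0) has moves --a--▸ u1
  u1 = a.(0 + 0) + b.a.0 has moves --a--▸ u2, --b--▸ u3
  u2 = 0 + 0 has moves ·
  u3 = a.0 has moves --a--▸ u4
  u4 = 0 has moves ·
LTS(Q): 5 reachable states
  v0 = a.(b.a.0 + a.(0 + 0)) has moves --a--▸ v1
  v1 = b.a.0 + a.(0 + 0) has moves --a--▸ v2, --b--▸ v3
  v2 = 0 + 0 has moves ·
  v3 = a.0 has moves --a--▸ v4
  v4 = 0 has moves ·
Partition-refinement fixed point:
  B0 = {u0, v0}
  B1 = {u1, v1}
  B2 = {u2, u4, v2, v4}
  B3 = {u3, v3}
u0 ∈ B0, v0 ∈ B0 → same block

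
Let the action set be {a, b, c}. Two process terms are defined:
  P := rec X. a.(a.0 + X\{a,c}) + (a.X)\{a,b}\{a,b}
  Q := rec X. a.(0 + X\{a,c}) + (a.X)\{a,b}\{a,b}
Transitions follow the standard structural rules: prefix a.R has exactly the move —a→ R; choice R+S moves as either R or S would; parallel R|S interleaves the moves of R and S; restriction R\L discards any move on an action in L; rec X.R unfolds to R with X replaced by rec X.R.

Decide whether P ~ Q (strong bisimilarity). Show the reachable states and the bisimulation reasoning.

NO

Reachable graph of P (3 states):
  p0 = rec X. a.(a.0 + X\{a,c}) + (a.X)\{a,b}\{a,b} → =a=> p1
  p1 = a.0 + (rec X. a.(a.0 + X\{a,c}) + (a.X)\{a,b}\{a,b})\{a,c} → =a=> p2
  p2 = 0 → ·
Reachable graph of Q (2 states):
  q0 = rec X. a.(0 + X\{a,c}) + (a.X)\{a,b}\{a,b} → =a=> q1
  q1 = 0 + (rec X. a.(0 + X\{a,c}) + (a.X)\{a,b}\{a,b})\{a,c} → ·
Bisimilarity quotient blocks:
  B0 = {p0}
  B1 = {p1, q0}
  B2 = {p2, q1}
p0 ∈ B0, q0 ∈ B1 → different blocks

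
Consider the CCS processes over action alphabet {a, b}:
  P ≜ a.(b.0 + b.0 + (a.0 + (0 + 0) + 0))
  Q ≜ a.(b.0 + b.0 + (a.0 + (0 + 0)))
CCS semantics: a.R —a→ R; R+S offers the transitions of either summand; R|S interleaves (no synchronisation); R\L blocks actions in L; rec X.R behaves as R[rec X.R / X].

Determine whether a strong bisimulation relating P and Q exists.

bisimilar

LTS(P): 3 reachable states
  m0 = a.(b.0 + b.0 + (a.0 + (0 + 0) + 0)) → --a--▸ m1
  m1 = b.0 + b.0 + (a.0 + (0 + 0) + 0) → --a--▸ m2, --b--▸ m2
  m2 = 0 → deadlocked
LTS(Q): 3 reachable states
  n0 = a.(b.0 + b.0 + (a.0 + (0 + 0))) → --a--▸ n1
  n1 = b.0 + b.0 + (a.0 + (0 + 0)) → --a--▸ n2, --b--▸ n2
  n2 = 0 → deadlocked
Partition-refinement fixed point:
  B0 = {m0, n0}
  B1 = {m1, n1}
  B2 = {m2, n2}
m0 ∈ B0, n0 ∈ B0 → same block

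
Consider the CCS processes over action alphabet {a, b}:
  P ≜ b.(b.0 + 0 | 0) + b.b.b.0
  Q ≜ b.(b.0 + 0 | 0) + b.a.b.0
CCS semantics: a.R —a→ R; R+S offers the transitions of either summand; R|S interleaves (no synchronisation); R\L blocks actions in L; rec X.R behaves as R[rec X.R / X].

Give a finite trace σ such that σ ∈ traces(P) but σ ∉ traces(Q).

Reachable graph of P (5 states):
  p0 = b.(b.0 + 0 | 0) + b.b.b.0 | =b=> p1, =b=> p2
  p1 = b.0 + 0 | 0 | =b=> p3
  p2 = b.b.0 | =b=> p4
  p3 = 0 | ·
  p4 = b.0 | =b=> p3
Reachable graph of Q (5 states):
  q0 = b.(b.0 + 0 | 0) + b.a.b.0 | =b=> q1, =b=> q2
  q1 = a.b.0 | =a=> q3
  q2 = b.0 + 0 | 0 | =b=> q4
  q3 = b.0 | =b=> q4
  q4 = 0 | ·
Trace ⟨bbb⟩ through P, begin at {p0}:
  [1] b ⇒ {p1, p2}
  [2] b ⇒ {p3, p4}
  [3] b ⇒ {p3}
  — P admits the full trace.
Trace ⟨bbb⟩ through Q, begin at {q0}:
  [1] b ⇒ {q1, q2}
  [2] b ⇒ {q4}
  [3] b ⇒ ∅  — Q cannot continue

bbb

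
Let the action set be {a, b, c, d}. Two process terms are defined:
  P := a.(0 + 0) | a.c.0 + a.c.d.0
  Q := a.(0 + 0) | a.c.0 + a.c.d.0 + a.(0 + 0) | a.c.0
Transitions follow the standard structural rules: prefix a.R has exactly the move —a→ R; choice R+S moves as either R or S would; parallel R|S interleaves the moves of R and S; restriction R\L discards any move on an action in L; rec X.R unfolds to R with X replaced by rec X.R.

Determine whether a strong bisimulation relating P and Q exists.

YES

LTS(P): 9 reachable states
  u0 = a.(0 + 0) | a.c.0 + a.c.d.0 → —a→ u1, —a→ u2, —a→ u3
  u1 = (0 + 0) | a.c.0 → —a→ u4
  u2 = a.(0 + 0) | c.0 → —a→ u4, —c→ u5
  u3 = c.d.0 → —c→ u6
  u4 = (0 + 0) | c.0 → —c→ u7
  u5 = a.(0 + 0) | 0 → —a→ u7
  u6 = d.0 → —d→ u8
  u7 = (0 + 0) | 0 → deadlocked
  u8 = 0 → deadlocked
LTS(Q): 9 reachable states
  v0 = a.(0 + 0) | a.c.0 + a.c.d.0 + a.(0 + 0) | a.c.0 → —a→ v1, —a→ v2, —a→ v3
  v1 = (0 + 0) | a.c.0 → —a→ v4
  v2 = a.(0 + 0) | c.0 → —a→ v4, —c→ v5
  v3 = c.d.0 → —c→ v6
  v4 = (0 + 0) | c.0 → —c→ v7
  v5 = a.(0 + 0) | 0 → —a→ v7
  v6 = d.0 → —d→ v8
  v7 = (0 + 0) | 0 → deadlocked
  v8 = 0 → deadlocked
Coarsest stable partition (strong bisimilarity classes):
  B0 = {u0, v0}
  B1 = {u2, v2}
  B2 = {u5, v5}
  B3 = {u7, u8, v7, v8}
  B4 = {u4, v4}
  B5 = {u1, v1}
  B6 = {u3, v3}
  B7 = {u6, v6}
u0 ∈ B0, v0 ∈ B0 → same block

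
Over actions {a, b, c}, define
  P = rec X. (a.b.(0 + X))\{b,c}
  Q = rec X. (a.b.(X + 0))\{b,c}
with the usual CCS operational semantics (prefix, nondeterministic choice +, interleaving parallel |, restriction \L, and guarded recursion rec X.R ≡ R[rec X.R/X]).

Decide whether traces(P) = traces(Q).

Reachable graph of P (2 states):
  p0 = rec X. (a.b.(0 + X))\{b,c} ⊢ ··a··> p1
  p1 = (b.(0 + (rec X. (a.b.(0 + X))\{b,c})))\{b,c} ⊢ deadlocked
Reachable graph of Q (2 states):
  q0 = rec X. (a.b.(X + 0))\{b,c} ⊢ ··a··> q1
  q1 = (b.((rec X. (a.b.(X + 0))\{b,c}) + 0))\{b,c} ⊢ deadlocked
Partition-refinement fixed point:
  B0 = {p0, q0}
  B1 = {p1, q1}
p0 ∈ B0, q0 ∈ B0 → same block
Bisimilar ⇒ trace-equivalent.

YES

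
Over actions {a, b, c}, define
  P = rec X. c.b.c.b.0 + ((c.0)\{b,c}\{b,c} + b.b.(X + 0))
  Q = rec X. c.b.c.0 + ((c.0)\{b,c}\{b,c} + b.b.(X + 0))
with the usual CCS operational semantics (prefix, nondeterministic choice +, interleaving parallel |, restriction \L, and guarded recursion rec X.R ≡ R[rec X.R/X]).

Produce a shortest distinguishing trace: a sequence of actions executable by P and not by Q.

LTS(P): 7 reachable states
  p0 = rec X. c.b.c.b.0 + ((c.0)\{b,c}\{b,c} + b.b.(X + 0)) :: ··b··> p1, ··c··> p2
  p1 = b.((rec X. c.b.c.b.0 + ((c.0)\{b,c}\{b,c} + b.b.(X + 0))) + 0) :: ··b··> p3
  p2 = b.c.b.0 :: ··b··> p4
  p3 = (rec X. c.b.c.b.0 + ((c.0)\{b,c}\{b,c} + b.b.(X + 0))) + 0 :: ··b··> p1, ··c··> p2
  p4 = c.b.0 :: ··c··> p5
  p5 = b.0 :: ··b··> p6
  p6 = 0 :: stopped
LTS(Q): 6 reachable states
  q0 = rec X. c.b.c.0 + ((c.0)\{b,c}\{b,c} + b.b.(X + 0)) :: ··b··> q1, ··c··> q2
  q1 = b.((rec X. c.b.c.0 + ((c.0)\{b,c}\{b,c} + b.b.(X + 0))) + 0) :: ··b··> q3
  q2 = b.c.0 :: ··b··> q4
  q3 = (rec X. c.b.c.0 + ((c.0)\{b,c}\{b,c} + b.b.(X + 0))) + 0 :: ··b··> q1, ··c··> q2
  q4 = c.0 :: ··c··> q5
  q5 = 0 :: stopped
Run σ = ⟨cbcb⟩ on P: start {p0}
  [1] c ⇒ {p2}
  [2] b ⇒ {p4}
  [3] c ⇒ {p5}
  [4] b ⇒ {p6}
  ✓ P
Run σ = ⟨cbcb⟩ on Q: start {q0}
  [1] c ⇒ {q2}
  [2] b ⇒ {q4}
  [3] c ⇒ {q5}
  [4] b ⇒ ∅ (Q stuck)

cbcb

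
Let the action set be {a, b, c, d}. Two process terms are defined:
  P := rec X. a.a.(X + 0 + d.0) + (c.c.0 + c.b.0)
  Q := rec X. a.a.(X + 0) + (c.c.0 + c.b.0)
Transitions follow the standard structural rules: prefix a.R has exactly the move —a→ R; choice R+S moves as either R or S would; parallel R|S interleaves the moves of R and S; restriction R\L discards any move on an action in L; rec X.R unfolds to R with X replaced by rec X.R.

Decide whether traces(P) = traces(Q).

P's transition system — 6 states:
  s0 = rec X. a.a.(X + 0 + d.0) + (c.c.0 + c.b.0) :: —a→ s1, —c→ s2, —c→ s3
  s1 = a.((rec X. a.a.(X + 0 + d.0) + (c.c.0 + c.b.0)) + 0 + d.0) :: —a→ s4
  s2 = b.0 :: —b→ s5
  s3 = c.0 :: —c→ s5
  s4 = (rec X. a.a.(X + 0 + d.0) + (c.c.0 + c.b.0)) + 0 + d.0 :: —a→ s1, —c→ s2, —c→ s3, —d→ s5
  s5 = 0 :: stopped
Q's transition system — 6 states:
  t0 = rec X. a.a.(X + 0) + (c.c.0 + c.b.0) :: —a→ t1, —c→ t2, —c→ t3
  t1 = a.((rec X. a.a.(X + 0) + (c.c.0 + c.b.0)) + 0) :: —a→ t4
  t2 = b.0 :: —b→ t5
  t3 = c.0 :: —c→ t5
  t4 = (rec X. a.a.(X + 0) + (c.c.0 + c.b.0)) + 0 :: —a→ t1, —c→ t2, —c→ t3
  t5 = 0 :: stopped
Run σ = ⟨aad⟩ on P: start {s0}
  after a @ step 1: {s1}
  after a @ step 2: {s4}
  after d @ step 3: {s5}
  P completes σ.
Run σ = ⟨aad⟩ on Q: start {t0}
  after a @ step 1: {t1}
  after a @ step 2: {t4}
  after d @ step 3: no successor for Q

NO — witness ⟨aad⟩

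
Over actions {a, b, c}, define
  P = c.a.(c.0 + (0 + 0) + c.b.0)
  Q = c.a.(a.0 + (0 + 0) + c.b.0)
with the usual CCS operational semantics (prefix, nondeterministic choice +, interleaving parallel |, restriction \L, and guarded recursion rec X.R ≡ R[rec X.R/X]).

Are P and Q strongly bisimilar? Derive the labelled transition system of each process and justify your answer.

NO

LTS(P): 5 reachable states
  p0 = c.a.(c.0 + (0 + 0) + c.b.0) | —c→ p1
  p1 = a.(c.0 + (0 + 0) + c.b.0) | —a→ p2
  p2 = c.0 + (0 + 0) + c.b.0 | —c→ p3, —c→ p4
  p3 = 0 | stopped
  p4 = b.0 | —b→ p3
LTS(Q): 5 reachable states
  q0 = c.a.(a.0 + (0 + 0) + c.b.0) | —c→ q1
  q1 = a.(a.0 + (0 + 0) + c.b.0) | —a→ q2
  q2 = a.0 + (0 + 0) + c.b.0 | —a→ q3, —c→ q4
  q3 = 0 | stopped
  q4 = b.0 | —b→ q3
Coarsest stable partition (strong bisimilarity classes):
  B0 = {p0}
  B1 = {p1}
  B2 = {p2}
  B3 = {p4, q4}
  B4 = {p3, q3}
  B5 = {q0}
  B6 = {q1}
  B7 = {q2}
p0 ∈ B0, q0 ∈ B5 → different blocks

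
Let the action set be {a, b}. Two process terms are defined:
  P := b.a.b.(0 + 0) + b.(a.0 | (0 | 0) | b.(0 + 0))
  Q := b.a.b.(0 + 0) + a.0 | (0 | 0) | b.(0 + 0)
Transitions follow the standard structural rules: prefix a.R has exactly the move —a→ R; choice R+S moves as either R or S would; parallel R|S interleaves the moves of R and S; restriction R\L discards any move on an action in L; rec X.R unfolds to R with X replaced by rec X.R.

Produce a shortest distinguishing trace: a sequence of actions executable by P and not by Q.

P's transition system — 8 states:
  m0 = b.a.b.(0 + 0) + b.(a.0 | (0 | 0) | b.(0 + 0)) has moves -b-> m1, -b-> m2
  m1 = a.0 | (0 | 0) | b.(0 + 0) has moves -a-> m3, -b-> m4
  m2 = a.b.(0 + 0) has moves -a-> m5
  m3 = 0 | (0 | 0) | b.(0 + 0) has moves -b-> m6
  m4 = a.0 | (0 | 0) | (0 + 0) has moves -a-> m6
  m5 = b.(0 + 0) has moves -b-> m7
  m6 = 0 | (0 | 0) | (0 + 0) has moves (no moves)
  m7 = 0 + 0 has moves (no moves)
Q's transition system — 7 states:
  n0 = b.a.b.(0 + 0) + a.0 | (0 | 0) | b.(0 + 0) has moves -a-> n1, -b-> n2, -b-> n3
  n1 = 0 | (0 | 0) | b.(0 + 0) has moves -b-> n4
  n2 = a.0 | (0 | 0) | (0 + 0) has moves -a-> n4
  n3 = a.b.(0 + 0) has moves -a-> n5
  n4 = 0 | (0 | 0) | (0 + 0) has moves (no moves)
  n5 = b.(0 + 0) has moves -b-> n6
  n6 = 0 + 0 has moves (no moves)
Run σ = ⟨bb⟩ on P: start {m0}
  step 1 (b): {m1, m2}
  step 2 (b): {m4}
  ✓ P
Run σ = ⟨bb⟩ on Q: start {n0}
  step 1 (b): {n2, n3}
  step 2 (b): ∅  — Q cannot continue

bb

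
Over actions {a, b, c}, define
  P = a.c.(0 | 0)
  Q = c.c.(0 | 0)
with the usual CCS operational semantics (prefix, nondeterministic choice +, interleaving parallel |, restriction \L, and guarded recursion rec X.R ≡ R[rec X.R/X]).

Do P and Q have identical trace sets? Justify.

NO — witness ⟨a⟩

Reachable graph of P (3 states):
  u0 = a.c.(0 | 0) | -a-> u1
  u1 = c.(0 | 0) | -c-> u2
  u2 = 0 | 0 | (no moves)
Reachable graph of Q (3 states):
  v0 = c.c.(0 | 0) | -c-> v1
  v1 = c.(0 | 0) | -c-> v2
  v2 = 0 | 0 | (no moves)
Run σ = ⟨a⟩ on P: start {u0}
  step 1 (a): {u1}
  — P admits the full trace.
Run σ = ⟨a⟩ on Q: start {v0}
  step 1 (a): no successor for Q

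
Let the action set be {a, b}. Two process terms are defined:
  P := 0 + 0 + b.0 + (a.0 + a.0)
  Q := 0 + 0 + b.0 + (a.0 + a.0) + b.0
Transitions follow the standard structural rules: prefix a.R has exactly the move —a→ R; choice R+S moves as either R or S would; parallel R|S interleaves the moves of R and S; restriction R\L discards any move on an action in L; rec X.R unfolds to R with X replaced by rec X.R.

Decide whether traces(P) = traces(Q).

Reachable graph of P (2 states):
  s0 = 0 + 0 + b.0 + (a.0 + a.0) ⊢ =a=> s1, =b=> s1
  s1 = 0 ⊢ (no moves)
Reachable graph of Q (2 states):
  t0 = 0 + 0 + b.0 + (a.0 + a.0) + b.0 ⊢ =a=> t1, =b=> t1
  t1 = 0 ⊢ (no moves)
Coarsest stable partition (strong bisimilarity classes):
  B0 = {s0, t0}
  B1 = {s1, t1}
s0 ∈ B0, t0 ∈ B0 → same block
Bisimilar ⇒ trace-equivalent.

trace-equivalent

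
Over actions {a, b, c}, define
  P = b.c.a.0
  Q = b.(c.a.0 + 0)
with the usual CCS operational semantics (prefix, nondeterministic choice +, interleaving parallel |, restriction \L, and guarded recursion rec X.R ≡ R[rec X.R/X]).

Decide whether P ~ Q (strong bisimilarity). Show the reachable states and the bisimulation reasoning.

Reachable graph of P (4 states):
  s0 = b.c.a.0 :: -b-> s1
  s1 = c.a.0 :: -c-> s2
  s2 = a.0 :: -a-> s3
  s3 = 0 :: deadlocked
Reachable graph of Q (4 states):
  t0 = b.(c.a.0 + 0) :: -b-> t1
  t1 = c.a.0 + 0 :: -c-> t2
  t2 = a.0 :: -a-> t3
  t3 = 0 :: deadlocked
Bisimilarity quotient blocks:
  B0 = {s0, t0}
  B1 = {s1, t1}
  B2 = {s2, t2}
  B3 = {s3, t3}
s0 ∈ B0, t0 ∈ B0 → same block

YES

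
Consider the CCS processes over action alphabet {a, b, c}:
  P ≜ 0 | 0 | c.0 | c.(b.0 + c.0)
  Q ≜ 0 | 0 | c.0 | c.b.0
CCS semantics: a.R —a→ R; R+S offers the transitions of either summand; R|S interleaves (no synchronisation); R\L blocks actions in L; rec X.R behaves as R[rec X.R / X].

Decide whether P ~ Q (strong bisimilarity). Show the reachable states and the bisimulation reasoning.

Reachable graph of P (6 states):
  s0 = 0 | 0 | c.0 | c.(b.0 + c.0) → ··c··> s1, ··c··> s2
  s1 = 0 | 0 | 0 | c.(b.0 + c.0) → ··c··> s3
  s2 = 0 | 0 | c.0 | (b.0 + c.0) → ··b··> s4, ··c··> s3, ··c··> s4
  s3 = 0 | 0 | 0 | (b.0 + c.0) → ··b··> s5, ··c··> s5
  s4 = 0 | 0 | c.0 | 0 → ··c··> s5
  s5 = 0 | 0 | 0 | 0 → (no moves)
Reachable graph of Q (6 states):
  t0 = 0 | 0 | c.0 | c.b.0 → ··c··> t1, ··c··> t2
  t1 = 0 | 0 | 0 | c.b.0 → ··c··> t3
  t2 = 0 | 0 | c.0 | b.0 → ··b··> t4, ··c··> t3
  t3 = 0 | 0 | 0 | b.0 → ··b··> t5
  t4 = 0 | 0 | c.0 | 0 → ··c··> t5
  t5 = 0 | 0 | 0 | 0 → (no moves)
Partition-refinement fixed point:
  B0 = {s0}
  B1 = {s1}
  B2 = {s3}
  B3 = {s5, t5}
  B4 = {s2}
  B5 = {s4, t4}
  B6 = {t0}
  B7 = {t2}
  B8 = {t3}
  B9 = {t1}
s0 ∈ B0, t0 ∈ B6 → different blocks

not bisimilar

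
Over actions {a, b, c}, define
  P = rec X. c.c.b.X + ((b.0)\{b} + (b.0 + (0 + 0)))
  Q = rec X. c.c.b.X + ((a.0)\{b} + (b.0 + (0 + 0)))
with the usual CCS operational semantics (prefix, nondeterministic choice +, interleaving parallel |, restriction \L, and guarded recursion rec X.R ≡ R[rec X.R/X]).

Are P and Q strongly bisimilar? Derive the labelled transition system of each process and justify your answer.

LTS(P): 4 reachable states
  p0 = rec X. c.c.b.X + ((b.0)\{b} + (b.0 + (0 + 0))) ⊢ =b=> p1, =c=> p2
  p1 = 0 ⊢ stopped
  p2 = c.b.(rec X. c.c.b.X + ((b.0)\{b} + (b.0 + (0 + 0)))) ⊢ =c=> p3
  p3 = b.(rec X. c.c.b.X + ((b.0)\{b} + (b.0 + (0 + 0)))) ⊢ =b=> p0
LTS(Q): 5 reachable states
  q0 = rec X. c.c.b.X + ((a.0)\{b} + (b.0 + (0 + 0))) ⊢ =a=> q1, =b=> q2, =c=> q3
  q1 = 0\{b} ⊢ stopped
  q2 = 0 ⊢ stopped
  q3 = c.b.(rec X. c.c.b.X + ((a.0)\{b} + (b.0 + (0 + 0)))) ⊢ =c=> q4
  q4 = b.(rec X. c.c.b.X + ((a.0)\{b} + (b.0 + (0 + 0)))) ⊢ =b=> q0
Partition-refinement fixed point:
  B0 = {p0}
  B1 = {p2}
  B2 = {p3}
  B3 = {p1, q1, q2}
  B4 = {q0}
  B5 = {q3}
  B6 = {q4}
p0 ∈ B0, q0 ∈ B4 → different blocks

NO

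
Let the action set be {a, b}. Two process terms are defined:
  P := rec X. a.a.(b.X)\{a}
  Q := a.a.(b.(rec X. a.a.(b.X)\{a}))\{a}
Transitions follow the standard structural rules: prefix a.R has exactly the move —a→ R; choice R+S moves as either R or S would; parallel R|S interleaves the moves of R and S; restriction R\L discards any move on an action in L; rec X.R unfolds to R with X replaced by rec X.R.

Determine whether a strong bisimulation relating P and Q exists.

P's transition system — 4 states:
  m0 = rec X. a.a.(b.X)\{a} | --a--▸ m1
  m1 = a.(b.(rec X. a.a.(b.X)\{a}))\{a} | --a--▸ m2
  m2 = (b.(rec X. a.a.(b.X)\{a}))\{a} | --b--▸ m3
  m3 = (rec X. a.a.(b.X)\{a})\{a} | ∅
Q's transition system — 4 states:
  n0 = a.a.(b.(rec X. a.a.(b.X)\{a}))\{a} | --a--▸ n1
  n1 = a.(b.(rec X. a.a.(b.X)\{a}))\{a} | --a--▸ n2
  n2 = (b.(rec X. a.a.(b.X)\{a}))\{a} | --b--▸ n3
  n3 = (rec X. a.a.(b.X)\{a})\{a} | ∅
Bisimilarity quotient blocks:
  B0 = {m0, n0}
  B1 = {m1, n1}
  B2 = {m2, n2}
  B3 = {m3, n3}
m0 ∈ B0, n0 ∈ B0 → same block

bisimilar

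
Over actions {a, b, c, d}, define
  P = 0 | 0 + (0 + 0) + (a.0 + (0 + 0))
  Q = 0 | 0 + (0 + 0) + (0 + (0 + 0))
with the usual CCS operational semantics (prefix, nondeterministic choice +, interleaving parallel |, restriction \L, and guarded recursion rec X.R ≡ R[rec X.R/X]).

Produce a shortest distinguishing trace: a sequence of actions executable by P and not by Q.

a

P's transition system — 2 states:
  s0 = 0 | 0 + (0 + 0) + (a.0 + (0 + 0)) → -a-> s1
  s1 = 0 → (no moves)
Q's transition system — 1 states:
  t0 = 0 | 0 + (0 + 0) + (0 + (0 + 0)) → (no moves)
Trace ⟨a⟩ through P, begin at {s0}:
  after a @ step 1: {s1}
  — P admits the full trace.
Trace ⟨a⟩ through Q, begin at {t0}:
  after a @ step 1: no successor for Q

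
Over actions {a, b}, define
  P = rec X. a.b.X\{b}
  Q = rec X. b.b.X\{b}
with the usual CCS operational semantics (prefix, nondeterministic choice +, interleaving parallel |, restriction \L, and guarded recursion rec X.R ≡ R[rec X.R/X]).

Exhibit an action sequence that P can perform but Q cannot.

a

P's transition system — 4 states:
  p0 = rec X. a.b.X\{b} | =a=> p1
  p1 = b.(rec X. a.b.X\{b})\{b} | =b=> p2
  p2 = (rec X. a.b.X\{b})\{b} | =a=> p3
  p3 = (b.(rec X. a.b.X\{b})\{b})\{b} | (no moves)
Q's transition system — 3 states:
  q0 = rec X. b.b.X\{b} | =b=> q1
  q1 = b.(rec X. b.b.X\{b})\{b} | =b=> q2
  q2 = (rec X. b.b.X\{b})\{b} | (no moves)
Run σ = ⟨a⟩ on P: start {p0}
  after a @ step 1: {p1}
  — P admits the full trace.
Run σ = ⟨a⟩ on Q: start {q0}
  after a @ step 1: no successor for Q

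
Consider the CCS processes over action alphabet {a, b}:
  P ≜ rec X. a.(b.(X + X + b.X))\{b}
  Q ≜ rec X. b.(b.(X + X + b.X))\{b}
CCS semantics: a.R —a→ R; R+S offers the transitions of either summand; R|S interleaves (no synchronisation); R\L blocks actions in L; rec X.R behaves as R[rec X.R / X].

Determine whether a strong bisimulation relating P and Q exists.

Reachable graph of P (2 states):
  s0 = rec X. a.(b.(X + X + b.X))\{b} ⊢ -a-> s1
  s1 = (b.((rec X. a.(b.(X + X + b.X))\{b}) + (rec X. a.(b.(X + X + b.X))\{b}) + b.(rec X. a.(b.(X + X + b.X))\{b})))\{b} ⊢ (no moves)
Reachable graph of Q (2 states):
  t0 = rec X. b.(b.(X + X + b.X))\{b} ⊢ -b-> t1
  t1 = (b.((rec X. b.(b.(X + X + b.X))\{b}) + (rec X. b.(b.(X + X + b.X))\{b}) + b.(rec X. b.(b.(X + X + b.X))\{b})))\{b} ⊢ (no moves)
Coarsest stable partition (strong bisimilarity classes):
  B0 = {s0}
  B1 = {s1, t1}
  B2 = {t0}
s0 ∈ B0, t0 ∈ B2 → different blocks

not bisimilar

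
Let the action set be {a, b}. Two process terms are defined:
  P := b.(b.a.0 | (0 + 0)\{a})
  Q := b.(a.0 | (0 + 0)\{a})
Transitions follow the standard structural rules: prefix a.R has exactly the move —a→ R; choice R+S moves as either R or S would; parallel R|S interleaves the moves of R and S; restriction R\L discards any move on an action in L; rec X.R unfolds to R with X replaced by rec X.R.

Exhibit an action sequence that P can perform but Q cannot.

bb

P's transition system — 4 states:
  u0 = b.(b.a.0 | (0 + 0)\{a}) | =b=> u1
  u1 = b.a.0 | (0 + 0)\{a} | =b=> u2
  u2 = a.0 | (0 + 0)\{a} | =a=> u3
  u3 = 0 | (0 + 0)\{a} | ·
Q's transition system — 3 states:
  v0 = b.(a.0 | (0 + 0)\{a}) | =b=> v1
  v1 = a.0 | (0 + 0)\{a} | =a=> v2
  v2 = 0 | (0 + 0)\{a} | ·
Executing bb from P (initial set {u0}):
  [1] b ⇒ {u1}
  [2] b ⇒ {u2}
  P completes σ.
Executing bb from Q (initial set {v0}):
  [1] b ⇒ {v1}
  [2] b ⇒ ∅  — Q cannot continue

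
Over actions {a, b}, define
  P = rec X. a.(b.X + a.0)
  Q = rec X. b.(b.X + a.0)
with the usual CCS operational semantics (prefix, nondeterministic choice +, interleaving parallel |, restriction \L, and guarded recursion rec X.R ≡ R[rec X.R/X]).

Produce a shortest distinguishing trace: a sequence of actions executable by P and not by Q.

a

Reachable graph of P (3 states):
  m0 = rec X. a.(b.X + a.0) has moves =a=> m1
  m1 = b.(rec X. a.(b.X + a.0)) + a.0 has moves =a=> m2, =b=> m0
  m2 = 0 has moves ·
Reachable graph of Q (3 states):
  n0 = rec X. b.(b.X + a.0) has moves =b=> n1
  n1 = b.(rec X. b.(b.X + a.0)) + a.0 has moves =a=> n2, =b=> n0
  n2 = 0 has moves ·
Executing a from P (initial set {m0}):
  [1] a ⇒ {m1}
  ✓ P
Executing a from Q (initial set {n0}):
  [1] a ⇒ ∅ (Q stuck)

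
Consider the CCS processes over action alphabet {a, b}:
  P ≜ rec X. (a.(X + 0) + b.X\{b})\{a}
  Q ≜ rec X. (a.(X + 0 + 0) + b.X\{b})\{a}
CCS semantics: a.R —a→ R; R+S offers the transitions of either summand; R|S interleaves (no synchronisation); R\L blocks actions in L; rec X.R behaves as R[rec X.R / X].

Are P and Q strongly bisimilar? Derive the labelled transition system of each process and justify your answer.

YES

P's transition system — 2 states:
  m0 = rec X. (a.(X + 0) + b.X\{b})\{a} ⊢ ··b··> m1
  m1 = (rec X. (a.(X + 0) + b.X\{b})\{a})\{b}\{a} ⊢ deadlocked
Q's transition system — 2 states:
  n0 = rec X. (a.(X + 0 + 0) + b.X\{b})\{a} ⊢ ··b··> n1
  n1 = (rec X. (a.(X + 0 + 0) + b.X\{b})\{a})\{b}\{a} ⊢ deadlocked
Bisimilarity quotient blocks:
  B0 = {m0, n0}
  B1 = {m1, n1}
m0 ∈ B0, n0 ∈ B0 → same block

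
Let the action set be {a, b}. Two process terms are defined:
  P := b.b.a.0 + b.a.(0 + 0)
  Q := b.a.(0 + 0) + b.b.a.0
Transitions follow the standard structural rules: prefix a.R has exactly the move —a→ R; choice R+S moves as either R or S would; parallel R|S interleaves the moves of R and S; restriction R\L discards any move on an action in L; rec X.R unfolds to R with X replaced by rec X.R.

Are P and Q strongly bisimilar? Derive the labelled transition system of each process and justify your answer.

P ~ Q

P's transition system — 6 states:
  s0 = b.b.a.0 + b.a.(0 + 0) | =b=> s1, =b=> s2
  s1 = a.(0 + 0) | =a=> s3
  s2 = b.a.0 | =b=> s4
  s3 = 0 + 0 | ·
  s4 = a.0 | =a=> s5
  s5 = 0 | ·
Q's transition system — 6 states:
  t0 = b.a.(0 + 0) + b.b.a.0 | =b=> t1, =b=> t2
  t1 = a.(0 + 0) | =a=> t3
  t2 = b.a.0 | =b=> t4
  t3 = 0 + 0 | ·
  t4 = a.0 | =a=> t5
  t5 = 0 | ·
Coarsest stable partition (strong bisimilarity classes):
  B0 = {s0, t0}
  B1 = {s2, t2}
  B2 = {s1, s4, t1, t4}
  B3 = {s3, s5, t3, t5}
s0 ∈ B0, t0 ∈ B0 → same block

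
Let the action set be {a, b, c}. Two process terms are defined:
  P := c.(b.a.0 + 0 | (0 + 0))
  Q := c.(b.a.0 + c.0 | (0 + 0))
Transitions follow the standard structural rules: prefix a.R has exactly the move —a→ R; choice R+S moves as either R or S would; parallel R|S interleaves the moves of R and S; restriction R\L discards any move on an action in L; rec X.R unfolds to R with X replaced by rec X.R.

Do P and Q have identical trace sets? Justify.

traces(P) ≠ traces(Q) — witness ⟨cc⟩

Reachable graph of P (4 states):
  p0 = c.(b.a.0 + 0 | (0 + 0)) → —c→ p1
  p1 = b.a.0 + 0 | (0 + 0) → —b→ p2
  p2 = a.0 → —a→ p3
  p3 = 0 → stopped
Reachable graph of Q (5 states):
  q0 = c.(b.a.0 + c.0 | (0 + 0)) → —c→ q1
  q1 = b.a.0 + c.0 | (0 + 0) → —b→ q2, —c→ q3
  q2 = a.0 → —a→ q4
  q3 = 0 | (0 + 0) → stopped
  q4 = 0 → stopped
Run σ = ⟨cc⟩ on Q: start {q0}
  after c @ step 1: {q1}
  after c @ step 2: {q3}
  — Q admits the full trace.
Run σ = ⟨cc⟩ on P: start {p0}
  after c @ step 1: {p1}
  after c @ step 2: ∅ (P stuck)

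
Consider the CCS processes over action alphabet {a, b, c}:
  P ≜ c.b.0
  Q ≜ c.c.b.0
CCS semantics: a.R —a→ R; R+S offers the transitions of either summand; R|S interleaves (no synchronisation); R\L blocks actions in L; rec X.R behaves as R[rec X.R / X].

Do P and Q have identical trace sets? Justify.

trace-distinct — witness ⟨cb⟩

LTS(P): 3 reachable states
  m0 = c.b.0 | —c→ m1
  m1 = b.0 | —b→ m2
  m2 = 0 | stopped
LTS(Q): 4 reachable states
  n0 = c.c.b.0 | —c→ n1
  n1 = c.b.0 | —c→ n2
  n2 = b.0 | —b→ n3
  n3 = 0 | stopped
Run σ = ⟨cb⟩ on P: start {m0}
  [1] c ⇒ {m1}
  [2] b ⇒ {m2}
  ✓ P
Run σ = ⟨cb⟩ on Q: start {n0}
  [1] c ⇒ {n1}
  [2] b ⇒ no successor for Q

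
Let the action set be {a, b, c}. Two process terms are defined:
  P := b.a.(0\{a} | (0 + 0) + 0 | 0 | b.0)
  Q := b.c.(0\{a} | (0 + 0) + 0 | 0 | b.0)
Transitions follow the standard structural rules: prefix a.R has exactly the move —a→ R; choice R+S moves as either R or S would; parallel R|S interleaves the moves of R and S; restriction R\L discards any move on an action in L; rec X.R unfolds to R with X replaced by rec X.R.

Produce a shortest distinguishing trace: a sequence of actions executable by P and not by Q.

ba

P's transition system — 4 states:
  u0 = b.a.(0\{a} | (0 + 0) + 0 | 0 | b.0) | -b-> u1
  u1 = a.(0\{a} | (0 + 0) + 0 | 0 | b.0) | -a-> u2
  u2 = 0\{a} | (0 + 0) + 0 | 0 | b.0 | -b-> u3
  u3 = 0 | 0 | 0 | stopped
Q's transition system — 4 states:
  v0 = b.c.(0\{a} | (0 + 0) + 0 | 0 | b.0) | -b-> v1
  v1 = c.(0\{a} | (0 + 0) + 0 | 0 | b.0) | -c-> v2
  v2 = 0\{a} | (0 + 0) + 0 | 0 | b.0 | -b-> v3
  v3 = 0 | 0 | 0 | stopped
Run σ = ⟨ba⟩ on P: start {u0}
  after b @ step 1: {u1}
  after a @ step 2: {u2}
  — P admits the full trace.
Run σ = ⟨ba⟩ on Q: start {v0}
  after b @ step 1: {v1}
  after a @ step 2: ∅ (Q stuck)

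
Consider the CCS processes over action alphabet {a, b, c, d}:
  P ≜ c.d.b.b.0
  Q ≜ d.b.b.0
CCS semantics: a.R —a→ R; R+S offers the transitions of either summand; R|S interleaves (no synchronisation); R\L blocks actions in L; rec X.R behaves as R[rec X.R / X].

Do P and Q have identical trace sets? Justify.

NO — witness ⟨c⟩

Reachable graph of P (5 states):
  u0 = c.d.b.b.0 → —c→ u1
  u1 = d.b.b.0 → —d→ u2
  u2 = b.b.0 → —b→ u3
  u3 = b.0 → —b→ u4
  u4 = 0 → ·
Reachable graph of Q (4 states):
  v0 = d.b.b.0 → —d→ v1
  v1 = b.b.0 → —b→ v2
  v2 = b.0 → —b→ v3
  v3 = 0 → ·
Trace ⟨c⟩ through P, begin at {u0}:
  after c @ step 1: {u1}
  — P admits the full trace.
Trace ⟨c⟩ through Q, begin at {v0}:
  after c @ step 1: ∅  — Q cannot continue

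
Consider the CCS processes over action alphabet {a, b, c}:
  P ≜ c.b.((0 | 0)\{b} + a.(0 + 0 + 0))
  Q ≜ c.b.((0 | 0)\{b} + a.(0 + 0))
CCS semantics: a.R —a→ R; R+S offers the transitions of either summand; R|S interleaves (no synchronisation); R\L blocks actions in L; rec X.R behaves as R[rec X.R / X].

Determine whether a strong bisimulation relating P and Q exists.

P ~ Q

P's transition system — 4 states:
  p0 = c.b.((0 | 0)\{b} + a.(0 + 0 + 0)) → —c→ p1
  p1 = b.((0 | 0)\{b} + a.(0 + 0 + 0)) → —b→ p2
  p2 = (0 | 0)\{b} + a.(0 + 0 + 0) → —a→ p3
  p3 = 0 + 0 + 0 → ∅
Q's transition system — 4 states:
  q0 = c.b.((0 | 0)\{b} + a.(0 + 0)) → —c→ q1
  q1 = b.((0 | 0)\{b} + a.(0 + 0)) → —b→ q2
  q2 = (0 | 0)\{b} + a.(0 + 0) → —a→ q3
  q3 = 0 + 0 → ∅
Bisimilarity quotient blocks:
  B0 = {p0, q0}
  B1 = {p1, q1}
  B2 = {p2, q2}
  B3 = {p3, q3}
p0 ∈ B0, q0 ∈ B0 → same block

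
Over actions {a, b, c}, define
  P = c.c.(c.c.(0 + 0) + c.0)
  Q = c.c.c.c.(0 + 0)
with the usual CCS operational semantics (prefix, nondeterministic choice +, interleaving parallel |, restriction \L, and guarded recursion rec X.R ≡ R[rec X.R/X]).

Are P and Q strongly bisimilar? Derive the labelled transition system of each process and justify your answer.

P ≁ Q

Reachable graph of P (6 states):
  s0 = c.c.(c.c.(0 + 0) + c.0) ⊢ =c=> s1
  s1 = c.(c.c.(0 + 0) + c.0) ⊢ =c=> s2
  s2 = c.c.(0 + 0) + c.0 ⊢ =c=> s3, =c=> s4
  s3 = 0 ⊢ ∅
  s4 = c.(0 + 0) ⊢ =c=> s5
  s5 = 0 + 0 ⊢ ∅
Reachable graph of Q (5 states):
  t0 = c.c.c.c.(0 + 0) ⊢ =c=> t1
  t1 = c.c.c.(0 + 0) ⊢ =c=> t2
  t2 = c.c.(0 + 0) ⊢ =c=> t3
  t3 = c.(0 + 0) ⊢ =c=> t4
  t4 = 0 + 0 ⊢ ∅
Coarsest stable partition (strong bisimilarity classes):
  B0 = {s0}
  B1 = {s1}
  B2 = {s2}
  B3 = {s3, s5, t4}
  B4 = {s4, t3}
  B5 = {t0}
  B6 = {t1}
  B7 = {t2}
s0 ∈ B0, t0 ∈ B5 → different blocks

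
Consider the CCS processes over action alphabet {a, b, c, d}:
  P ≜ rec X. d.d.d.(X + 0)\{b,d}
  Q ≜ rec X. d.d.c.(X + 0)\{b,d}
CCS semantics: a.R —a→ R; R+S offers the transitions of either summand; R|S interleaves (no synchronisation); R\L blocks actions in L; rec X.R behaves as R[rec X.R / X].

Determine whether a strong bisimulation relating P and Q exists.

not bisimilar

Reachable graph of P (4 states):
  m0 = rec X. d.d.d.(X + 0)\{b,d} has moves =d=> m1
  m1 = d.d.((rec X. d.d.d.(X + 0)\{b,d}) + 0)\{b,d} has moves =d=> m2
  m2 = d.((rec X. d.d.d.(X + 0)\{b,d}) + 0)\{b,d} has moves =d=> m3
  m3 = ((rec X. d.d.d.(X + 0)\{b,d}) + 0)\{b,d} has moves stopped
Reachable graph of Q (4 states):
  n0 = rec X. d.d.c.(X + 0)\{b,d} has moves =d=> n1
  n1 = d.c.((rec X. d.d.c.(X + 0)\{b,d}) + 0)\{b,d} has moves =d=> n2
  n2 = c.((rec X. d.d.c.(X + 0)\{b,d}) + 0)\{b,d} has moves =c=> n3
  n3 = ((rec X. d.d.c.(X + 0)\{b,d}) + 0)\{b,d} has moves stopped
Coarsest stable partition (strong bisimilarity classes):
  B0 = {m0}
  B1 = {m1}
  B2 = {m2}
  B3 = {m3, n3}
  B4 = {n0}
  B5 = {n1}
  B6 = {n2}
m0 ∈ B0, n0 ∈ B4 → different blocks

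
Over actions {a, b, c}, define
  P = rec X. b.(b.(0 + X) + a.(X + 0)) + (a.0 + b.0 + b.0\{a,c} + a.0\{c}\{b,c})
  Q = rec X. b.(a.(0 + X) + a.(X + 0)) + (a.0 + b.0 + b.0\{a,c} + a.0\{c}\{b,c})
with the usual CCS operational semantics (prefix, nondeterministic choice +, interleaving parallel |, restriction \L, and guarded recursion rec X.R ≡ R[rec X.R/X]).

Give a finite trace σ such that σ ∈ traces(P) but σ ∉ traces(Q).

Reachable graph of P (7 states):
  m0 = rec X. b.(b.(0 + X) + a.(X + 0)) + (a.0 + b.0 + b.0\{a,c} + a.0\{c}\{b,c}) has moves -a-> m1, -a-> m2, -b-> m1, -b-> m3, -b-> m4
  m1 = 0 has moves stopped
  m2 = 0\{c}\{b,c} has moves stopped
  m3 = 0\{a,c} has moves stopped
  m4 = b.(0 + (rec X. b.(b.(0 + X) + a.(X + 0)) + (a.0 + b.0 + b.0\{a,c} + a.0\{c}\{b,c}))) + a.((rec X. b.(b.(0 + X) + a.(X + 0)) + (a.0 + b.0 + b.0\{a,c} + a.0\{c}\{b,c})) + 0) has moves -a-> m5, -b-> m6
  m5 = (rec X. b.(b.(0 + X) + a.(X + 0)) + (a.0 + b.0 + b.0\{a,c} + a.0\{c}\{b,c})) + 0 has moves -a-> m1, -a-> m2, -b-> m1, -b-> m3, -b-> m4
  m6 = 0 + (rec X. b.(b.(0 + X) + a.(X + 0)) + (a.0 + b.0 + b.0\{a,c} + a.0\{c}\{b,c})) has moves -a-> m1, -a-> m2, -b-> m1, -b-> m3, -b-> m4
Reachable graph of Q (7 states):
  n0 = rec X. b.(a.(0 + X) + a.(X + 0)) + (a.0 + b.0 + b.0\{a,c} + a.0\{c}\{b,c}) has moves -a-> n1, -a-> n2, -b-> n1, -b-> n3, -b-> n4
  n1 = 0 has moves stopped
  n2 = 0\{c}\{b,c} has moves stopped
  n3 = 0\{a,c} has moves stopped
  n4 = a.(0 + (rec X. b.(a.(0 + X) + a.(X + 0)) + (a.0 + b.0 + b.0\{a,c} + a.0\{c}\{b,c}))) + a.((rec X. b.(a.(0 + X) + a.(X + 0)) + (a.0 + b.0 + b.0\{a,c} + a.0\{c}\{b,c})) + 0) has moves -a-> n5, -a-> n6
  n5 = (rec X. b.(a.(0 + X) + a.(X + 0)) + (a.0 + b.0 + b.0\{a,c} + a.0\{c}\{b,c})) + 0 has moves -a-> n1, -a-> n2, -b-> n1, -b-> n3, -b-> n4
  n6 = 0 + (rec X. b.(a.(0 + X) + a.(X + 0)) + (a.0 + b.0 + b.0\{a,c} + a.0\{c}\{b,c})) has moves -a-> n1, -a-> n2, -b-> n1, -b-> n3, -b-> n4
Trace ⟨bb⟩ through P, begin at {m0}:
  after b @ step 1: {m1, m3, m4}
  after b @ step 2: {m6}
  ✓ P
Trace ⟨bb⟩ through Q, begin at {n0}:
  after b @ step 1: {n1, n3, n4}
  after b @ step 2: ∅ (Q stuck)

bb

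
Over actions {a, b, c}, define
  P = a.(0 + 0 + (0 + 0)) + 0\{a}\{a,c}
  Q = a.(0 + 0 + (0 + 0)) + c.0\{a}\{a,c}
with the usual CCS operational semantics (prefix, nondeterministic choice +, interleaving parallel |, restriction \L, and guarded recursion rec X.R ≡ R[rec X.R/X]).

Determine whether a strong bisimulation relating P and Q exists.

P's transition system — 2 states:
  s0 = a.(0 + 0 + (0 + 0)) + 0\{a}\{a,c} → -a-> s1
  s1 = 0 + 0 + (0 + 0) → stopped
Q's transition system — 3 states:
  t0 = a.(0 + 0 + (0 + 0)) + c.0\{a}\{a,c} → -a-> t1, -c-> t2
  t1 = 0 + 0 + (0 + 0) → stopped
  t2 = 0\{a}\{a,c} → stopped
Partition-refinement fixed point:
  B0 = {s0}
  B1 = {s1, t1, t2}
  B2 = {t0}
s0 ∈ B0, t0 ∈ B2 → different blocks

NO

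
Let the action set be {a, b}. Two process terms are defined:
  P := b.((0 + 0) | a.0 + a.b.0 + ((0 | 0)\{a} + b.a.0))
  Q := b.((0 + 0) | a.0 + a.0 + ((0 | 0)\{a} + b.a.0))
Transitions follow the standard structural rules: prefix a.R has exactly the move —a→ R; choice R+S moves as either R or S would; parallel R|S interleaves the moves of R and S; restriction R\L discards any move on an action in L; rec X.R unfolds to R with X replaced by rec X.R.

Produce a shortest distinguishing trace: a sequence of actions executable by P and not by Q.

bab

LTS(P): 6 reachable states
  u0 = b.((0 + 0) | a.0 + a.b.0 + ((0 | 0)\{a} + b.a.0)) ⊢ —b→ u1
  u1 = (0 + 0) | a.0 + a.b.0 + ((0 | 0)\{a} + b.a.0) ⊢ —a→ u2, —a→ u3, —b→ u4
  u2 = (0 + 0) | 0 ⊢ deadlocked
  u3 = b.0 ⊢ —b→ u5
  u4 = a.0 ⊢ —a→ u5
  u5 = 0 ⊢ deadlocked
LTS(Q): 5 reachable states
  v0 = b.((0 + 0) | a.0 + a.0 + ((0 | 0)\{a} + b.a.0)) ⊢ —b→ v1
  v1 = (0 + 0) | a.0 + a.0 + ((0 | 0)\{a} + b.a.0) ⊢ —a→ v2, —a→ v3, —b→ v4
  v2 = (0 + 0) | 0 ⊢ deadlocked
  v3 = 0 ⊢ deadlocked
  v4 = a.0 ⊢ —a→ v3
Executing bab from P (initial set {u0}):
  [1] b ⇒ {u1}
  [2] a ⇒ {u2, u3}
  [3] b ⇒ {u5}
  — P admits the full trace.
Executing bab from Q (initial set {v0}):
  [1] b ⇒ {v1}
  [2] a ⇒ {v2, v3}
  [3] b ⇒ ∅ (Q stuck)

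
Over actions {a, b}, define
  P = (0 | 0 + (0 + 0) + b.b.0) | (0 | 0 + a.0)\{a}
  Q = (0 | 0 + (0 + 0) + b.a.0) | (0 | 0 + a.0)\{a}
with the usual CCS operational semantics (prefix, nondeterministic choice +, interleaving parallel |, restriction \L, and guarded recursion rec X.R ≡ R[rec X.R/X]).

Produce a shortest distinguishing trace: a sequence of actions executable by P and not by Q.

bb

P's transition system — 3 states:
  u0 = (0 | 0 + (0 + 0) + b.b.0) | (0 | 0 + a.0)\{a} | —b→ u1
  u1 = b.0 | (0 | 0 + a.0)\{a} | —b→ u2
  u2 = 0 | (0 | 0 + a.0)\{a} | deadlocked
Q's transition system — 3 states:
  v0 = (0 | 0 + (0 + 0) + b.a.0) | (0 | 0 + a.0)\{a} | —b→ v1
  v1 = a.0 | (0 | 0 + a.0)\{a} | —a→ v2
  v2 = 0 | (0 | 0 + a.0)\{a} | deadlocked
Trace ⟨bb⟩ through P, begin at {u0}:
  after b @ step 1: {u1}
  after b @ step 2: {u2}
  — P admits the full trace.
Trace ⟨bb⟩ through Q, begin at {v0}:
  after b @ step 1: {v1}
  after b @ step 2: ∅ (Q stuck)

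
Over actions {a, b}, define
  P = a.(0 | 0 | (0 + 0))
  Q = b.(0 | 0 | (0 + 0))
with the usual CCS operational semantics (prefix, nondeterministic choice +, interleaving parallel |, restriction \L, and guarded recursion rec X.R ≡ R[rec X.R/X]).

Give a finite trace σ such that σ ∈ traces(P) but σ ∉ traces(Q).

a

P's transition system — 2 states:
  u0 = a.(0 | 0 | (0 + 0)) | --a--▸ u1
  u1 = 0 | 0 | (0 + 0) | ∅
Q's transition system — 2 states:
  v0 = b.(0 | 0 | (0 + 0)) | --b--▸ v1
  v1 = 0 | 0 | (0 + 0) | ∅
Run σ = ⟨a⟩ on P: start {u0}
  [1] a ⇒ {u1}
  P completes σ.
Run σ = ⟨a⟩ on Q: start {v0}
  [1] a ⇒ no successor for Q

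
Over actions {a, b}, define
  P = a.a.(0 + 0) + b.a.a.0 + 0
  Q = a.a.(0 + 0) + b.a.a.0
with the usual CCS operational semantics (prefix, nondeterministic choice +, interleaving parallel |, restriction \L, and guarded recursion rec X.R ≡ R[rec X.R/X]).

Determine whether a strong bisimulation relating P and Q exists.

LTS(P): 6 reachable states
  s0 = a.a.(0 + 0) + b.a.a.0 + 0 ⊢ —a→ s1, —b→ s2
  s1 = a.(0 + 0) ⊢ —a→ s3
  s2 = a.a.0 ⊢ —a→ s4
  s3 = 0 + 0 ⊢ (no moves)
  s4 = a.0 ⊢ —a→ s5
  s5 = 0 ⊢ (no moves)
LTS(Q): 6 reachable states
  t0 = a.a.(0 + 0) + b.a.a.0 ⊢ —a→ t1, —b→ t2
  t1 = a.(0 + 0) ⊢ —a→ t3
  t2 = a.a.0 ⊢ —a→ t4
  t3 = 0 + 0 ⊢ (no moves)
  t4 = a.0 ⊢ —a→ t5
  t5 = 0 ⊢ (no moves)
Bisimilarity quotient blocks:
  B0 = {s0, t0}
  B1 = {s1, s4, t1, t4}
  B2 = {s3, s5, t3, t5}
  B3 = {s2, t2}
s0 ∈ B0, t0 ∈ B0 → same block

YES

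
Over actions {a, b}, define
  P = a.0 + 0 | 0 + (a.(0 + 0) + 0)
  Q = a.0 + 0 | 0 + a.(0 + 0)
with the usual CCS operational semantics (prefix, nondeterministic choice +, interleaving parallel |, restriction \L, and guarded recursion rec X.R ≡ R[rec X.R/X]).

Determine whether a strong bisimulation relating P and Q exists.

bisimilar

LTS(P): 3 reachable states
  u0 = a.0 + 0 | 0 + (a.(0 + 0) + 0) ⊢ --a--▸ u1, --a--▸ u2
  u1 = 0 ⊢ stopped
  u2 = 0 + 0 ⊢ stopped
LTS(Q): 3 reachable states
  v0 = a.0 + 0 | 0 + a.(0 + 0) ⊢ --a--▸ v1, --a--▸ v2
  v1 = 0 ⊢ stopped
  v2 = 0 + 0 ⊢ stopped
Bisimilarity quotient blocks:
  B0 = {u0, v0}
  B1 = {u1, u2, v1, v2}
u0 ∈ B0, v0 ∈ B0 → same block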